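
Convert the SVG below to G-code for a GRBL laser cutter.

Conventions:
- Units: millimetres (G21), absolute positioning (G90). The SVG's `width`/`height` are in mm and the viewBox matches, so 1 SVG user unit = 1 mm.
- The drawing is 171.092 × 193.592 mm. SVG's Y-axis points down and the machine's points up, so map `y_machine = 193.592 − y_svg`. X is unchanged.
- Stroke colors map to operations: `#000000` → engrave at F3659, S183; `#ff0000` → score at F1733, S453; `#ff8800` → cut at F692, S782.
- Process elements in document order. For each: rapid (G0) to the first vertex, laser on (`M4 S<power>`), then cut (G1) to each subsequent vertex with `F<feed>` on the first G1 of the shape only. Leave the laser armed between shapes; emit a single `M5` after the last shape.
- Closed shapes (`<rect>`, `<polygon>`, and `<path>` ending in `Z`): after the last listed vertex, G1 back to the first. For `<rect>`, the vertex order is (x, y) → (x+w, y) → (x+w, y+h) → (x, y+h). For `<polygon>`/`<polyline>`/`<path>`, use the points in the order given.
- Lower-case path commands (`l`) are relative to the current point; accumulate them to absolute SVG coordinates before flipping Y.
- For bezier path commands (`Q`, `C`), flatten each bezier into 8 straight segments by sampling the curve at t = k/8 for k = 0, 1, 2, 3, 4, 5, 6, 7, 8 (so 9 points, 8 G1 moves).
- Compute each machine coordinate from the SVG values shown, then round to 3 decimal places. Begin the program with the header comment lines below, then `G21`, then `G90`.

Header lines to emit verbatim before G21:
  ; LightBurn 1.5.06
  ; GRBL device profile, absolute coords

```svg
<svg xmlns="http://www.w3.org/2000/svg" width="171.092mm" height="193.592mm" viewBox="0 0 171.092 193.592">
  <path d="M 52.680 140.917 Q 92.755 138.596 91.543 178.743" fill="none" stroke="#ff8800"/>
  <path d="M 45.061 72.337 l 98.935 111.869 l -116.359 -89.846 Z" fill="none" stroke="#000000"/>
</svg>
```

; LightBurn 1.5.06
; GRBL device profile, absolute coords
G21
G90
G0 X52.680 Y52.675
M4 S782
G1 X62.054 Y52.592 F692
G1 X70.137 Y51.181
G1 X76.930 Y48.444
G1 X82.433 Y44.379
G1 X86.646 Y38.987
G1 X89.569 Y32.268
G1 X91.201 Y24.222
G1 X91.543 Y14.849
G0 X45.061 Y121.255
M4 S183
G1 X143.996 Y9.386 F3659
G1 X27.637 Y99.232
G1 X45.061 Y121.255
M5

viewBox `0 0 171.092 193.592` with mm width/height → 1 unit = 1 mm. Flip: y_m = 193.592 − y_svg.

**Shape 1** — `<path>` quadratic bezier, stroke `#ff8800` → cut (S782, F692). Control points (SVG): P0=(52.680,140.917), P1=(92.755,138.596), P2=(91.543,178.743); sampled at t=k/8. Machine vertices: (52.680,52.675) → (62.054,52.592) → (70.137,51.181) → (76.930,48.444) → (82.433,44.379) → (86.646,38.987) → (89.569,32.268) → (91.201,24.222) → (91.543,14.849). Open path.

**Shape 2** — `<path>` closed polygon, stroke `#000000` → engrave (S183, F3659). Machine vertices: (45.061,121.255) → (143.996,9.386) → (27.637,99.232) → (45.061,121.255). Closed: final G1 returns to the first vertex.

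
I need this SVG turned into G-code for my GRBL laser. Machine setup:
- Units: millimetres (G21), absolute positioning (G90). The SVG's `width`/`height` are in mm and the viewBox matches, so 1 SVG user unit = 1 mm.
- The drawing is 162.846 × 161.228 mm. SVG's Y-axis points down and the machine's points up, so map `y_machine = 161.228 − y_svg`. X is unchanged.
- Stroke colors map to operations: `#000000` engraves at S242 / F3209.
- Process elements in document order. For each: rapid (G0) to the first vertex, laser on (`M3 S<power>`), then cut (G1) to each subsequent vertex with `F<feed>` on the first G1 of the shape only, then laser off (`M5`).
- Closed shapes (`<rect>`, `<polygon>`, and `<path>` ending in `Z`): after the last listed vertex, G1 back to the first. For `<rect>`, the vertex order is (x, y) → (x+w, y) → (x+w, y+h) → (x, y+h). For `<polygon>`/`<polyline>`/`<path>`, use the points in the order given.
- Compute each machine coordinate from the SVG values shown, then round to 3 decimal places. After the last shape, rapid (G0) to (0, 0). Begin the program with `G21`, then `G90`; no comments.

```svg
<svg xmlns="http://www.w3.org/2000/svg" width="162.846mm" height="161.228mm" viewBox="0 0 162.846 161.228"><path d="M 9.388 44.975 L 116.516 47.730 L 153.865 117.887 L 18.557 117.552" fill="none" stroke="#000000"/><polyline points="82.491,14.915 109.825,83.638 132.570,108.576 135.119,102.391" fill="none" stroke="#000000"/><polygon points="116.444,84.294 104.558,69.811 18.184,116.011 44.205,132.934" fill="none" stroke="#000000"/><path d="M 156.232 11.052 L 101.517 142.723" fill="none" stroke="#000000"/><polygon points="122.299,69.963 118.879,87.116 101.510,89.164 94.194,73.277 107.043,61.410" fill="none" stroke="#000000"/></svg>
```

1 u = 1 mm; y_m = 161.228 − y.

[1] `<path>` open polyline, #000000→engrave S242 F3209: (9.388,116.253) → (116.516,113.498) → (153.865,43.341) → (18.557,43.676)

[2] `<polyline>` open polyline, #000000→engrave S242 F3209: (82.491,146.313) → (109.825,77.590) → (132.570,52.652) → (135.119,58.837)

[3] `<polygon>` closed polygon, #000000→engrave S242 F3209: (116.444,76.934) → (104.558,91.417) → (18.184,45.217) → (44.205,28.294) → (116.444,76.934) (closed)

[4] `<path>` line segment, #000000→engrave S242 F3209: (156.232,150.176) → (101.517,18.505)

[5] `<polygon>` regular polygon, #000000→engrave S242 F3209: (122.299,91.265) → (118.879,74.112) → (101.510,72.064) → (94.194,87.951) → (107.043,99.818) → (122.299,91.265) (closed)

G21
G90
G0 X9.388 Y116.253
M3 S242
G1 X116.516 Y113.498 F3209
G1 X153.865 Y43.341
G1 X18.557 Y43.676
M5
G0 X82.491 Y146.313
M3 S242
G1 X109.825 Y77.590 F3209
G1 X132.570 Y52.652
G1 X135.119 Y58.837
M5
G0 X116.444 Y76.934
M3 S242
G1 X104.558 Y91.417 F3209
G1 X18.184 Y45.217
G1 X44.205 Y28.294
G1 X116.444 Y76.934
M5
G0 X156.232 Y150.176
M3 S242
G1 X101.517 Y18.505 F3209
M5
G0 X122.299 Y91.265
M3 S242
G1 X118.879 Y74.112 F3209
G1 X101.510 Y72.064
G1 X94.194 Y87.951
G1 X107.043 Y99.818
G1 X122.299 Y91.265
M5
G0 X0.000 Y0.000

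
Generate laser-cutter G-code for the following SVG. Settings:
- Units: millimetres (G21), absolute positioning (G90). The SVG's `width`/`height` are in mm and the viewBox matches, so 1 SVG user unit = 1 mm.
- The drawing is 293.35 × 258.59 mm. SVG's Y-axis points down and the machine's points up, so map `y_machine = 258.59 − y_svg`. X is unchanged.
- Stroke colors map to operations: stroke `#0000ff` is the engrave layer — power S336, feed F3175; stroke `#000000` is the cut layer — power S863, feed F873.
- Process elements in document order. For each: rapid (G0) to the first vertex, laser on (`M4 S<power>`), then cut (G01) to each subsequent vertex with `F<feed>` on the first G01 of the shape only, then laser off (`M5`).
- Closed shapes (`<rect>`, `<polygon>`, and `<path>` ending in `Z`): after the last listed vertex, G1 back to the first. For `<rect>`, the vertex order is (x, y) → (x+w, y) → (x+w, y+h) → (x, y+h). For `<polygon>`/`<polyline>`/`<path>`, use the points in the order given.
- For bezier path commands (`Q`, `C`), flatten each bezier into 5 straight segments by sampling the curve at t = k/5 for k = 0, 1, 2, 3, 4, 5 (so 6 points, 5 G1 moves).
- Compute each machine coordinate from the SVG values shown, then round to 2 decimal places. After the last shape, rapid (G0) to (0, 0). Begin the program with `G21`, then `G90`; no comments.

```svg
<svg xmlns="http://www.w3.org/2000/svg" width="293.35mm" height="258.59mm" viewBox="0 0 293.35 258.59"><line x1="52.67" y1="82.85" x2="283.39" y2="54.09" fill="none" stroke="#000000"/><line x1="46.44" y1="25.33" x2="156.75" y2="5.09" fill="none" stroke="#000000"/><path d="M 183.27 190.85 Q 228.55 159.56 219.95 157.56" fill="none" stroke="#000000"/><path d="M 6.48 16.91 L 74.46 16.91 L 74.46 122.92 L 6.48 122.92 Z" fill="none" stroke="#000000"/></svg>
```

G21
G90
G0 X52.67 Y175.74
M4 S863
G01 X283.39 Y204.50 F873
M5
G0 X46.44 Y233.26
M4 S863
G01 X156.75 Y253.50 F873
M5
G0 X183.27 Y67.74
M4 S863
G01 X199.23 Y79.08 F873
G01 X210.87 Y88.09
G01 X218.21 Y94.74
G01 X221.23 Y99.06
G01 X219.95 Y101.03
M5
G0 X6.48 Y241.68
M4 S863
G01 X74.46 Y241.68 F873
G01 X74.46 Y135.67
G01 X6.48 Y135.67
G01 X6.48 Y241.68
M5
G0 X0.00 Y0.00

Since the viewBox matches the mm dimensions, user units are millimetres directly. The only transform is the Y-flip y_m = 258.59 − y_svg.

Shape 1 is a line segment drawn with `<line>`. Its stroke #000000 means cut at S863, F873. After flipping Y the toolpath is (52.67,175.74) → (283.39,204.50).

Shape 2 is a line segment drawn with `<line>`. Its stroke #000000 means cut at S863, F873. After flipping Y the toolpath is (46.44,233.26) → (156.75,253.50).

Shape 3 is a quadratic bezier drawn with `<path>`. Its stroke #000000 means cut at S863, F873. After flipping Y the toolpath is (183.27,67.74) → (199.23,79.08) → (210.87,88.09) → (218.21,94.74) → (221.23,99.06) → (219.95,101.03).

Shape 4 is a rectangle drawn with `<path>`. Its stroke #000000 means cut at S863, F873. After flipping Y the toolpath is (6.48,241.68) → (74.46,241.68) → (74.46,135.67) → (6.48,135.67) → (6.48,241.68), returning to the start.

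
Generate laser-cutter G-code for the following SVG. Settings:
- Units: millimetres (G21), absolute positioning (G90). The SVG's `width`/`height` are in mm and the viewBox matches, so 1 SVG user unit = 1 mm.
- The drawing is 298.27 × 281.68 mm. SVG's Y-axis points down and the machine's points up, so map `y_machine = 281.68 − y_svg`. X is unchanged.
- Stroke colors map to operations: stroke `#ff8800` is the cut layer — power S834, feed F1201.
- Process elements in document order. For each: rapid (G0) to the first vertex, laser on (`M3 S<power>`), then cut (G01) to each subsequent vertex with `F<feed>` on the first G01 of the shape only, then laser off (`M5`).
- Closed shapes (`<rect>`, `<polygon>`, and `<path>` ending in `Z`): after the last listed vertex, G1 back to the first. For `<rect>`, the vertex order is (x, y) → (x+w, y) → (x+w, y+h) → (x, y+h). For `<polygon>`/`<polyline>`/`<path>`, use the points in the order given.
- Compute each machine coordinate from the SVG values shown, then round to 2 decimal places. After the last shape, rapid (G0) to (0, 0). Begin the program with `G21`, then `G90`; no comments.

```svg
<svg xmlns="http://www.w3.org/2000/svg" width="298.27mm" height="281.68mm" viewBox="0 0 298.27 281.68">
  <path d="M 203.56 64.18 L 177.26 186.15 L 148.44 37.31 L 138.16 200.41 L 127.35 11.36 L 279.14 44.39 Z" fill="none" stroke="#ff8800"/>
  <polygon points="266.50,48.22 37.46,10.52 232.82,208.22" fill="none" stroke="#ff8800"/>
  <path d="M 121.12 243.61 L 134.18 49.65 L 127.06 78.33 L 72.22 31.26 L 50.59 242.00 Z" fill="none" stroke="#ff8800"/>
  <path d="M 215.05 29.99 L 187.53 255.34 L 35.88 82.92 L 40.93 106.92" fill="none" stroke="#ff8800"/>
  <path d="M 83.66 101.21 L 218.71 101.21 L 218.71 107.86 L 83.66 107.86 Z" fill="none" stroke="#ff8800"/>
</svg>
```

1 u = 1 mm; y_m = 281.68 − y.

[1] `<path>` closed polygon, #ff8800→cut S834 F1201: (203.56,217.50) → (177.26,95.53) → (148.44,244.37) → (138.16,81.27) → (127.35,270.32) → (279.14,237.29) → (203.56,217.50) (closed)

[2] `<polygon>` closed polygon, #ff8800→cut S834 F1201: (266.50,233.46) → (37.46,271.16) → (232.82,73.46) → (266.50,233.46) (closed)

[3] `<path>` closed polygon, #ff8800→cut S834 F1201: (121.12,38.07) → (134.18,232.03) → (127.06,203.35) → (72.22,250.42) → (50.59,39.68) → (121.12,38.07) (closed)

[4] `<path>` open polyline, #ff8800→cut S834 F1201: (215.05,251.69) → (187.53,26.34) → (35.88,198.76) → (40.93,174.76)

[5] `<path>` rectangle, #ff8800→cut S834 F1201: (83.66,180.47) → (218.71,180.47) → (218.71,173.82) → (83.66,173.82) → (83.66,180.47) (closed)

G21
G90
G0 X203.56 Y217.50
M3 S834
G01 X177.26 Y95.53 F1201
G01 X148.44 Y244.37
G01 X138.16 Y81.27
G01 X127.35 Y270.32
G01 X279.14 Y237.29
G01 X203.56 Y217.50
M5
G0 X266.50 Y233.46
M3 S834
G01 X37.46 Y271.16 F1201
G01 X232.82 Y73.46
G01 X266.50 Y233.46
M5
G0 X121.12 Y38.07
M3 S834
G01 X134.18 Y232.03 F1201
G01 X127.06 Y203.35
G01 X72.22 Y250.42
G01 X50.59 Y39.68
G01 X121.12 Y38.07
M5
G0 X215.05 Y251.69
M3 S834
G01 X187.53 Y26.34 F1201
G01 X35.88 Y198.76
G01 X40.93 Y174.76
M5
G0 X83.66 Y180.47
M3 S834
G01 X218.71 Y180.47 F1201
G01 X218.71 Y173.82
G01 X83.66 Y173.82
G01 X83.66 Y180.47
M5
G0 X0.00 Y0.00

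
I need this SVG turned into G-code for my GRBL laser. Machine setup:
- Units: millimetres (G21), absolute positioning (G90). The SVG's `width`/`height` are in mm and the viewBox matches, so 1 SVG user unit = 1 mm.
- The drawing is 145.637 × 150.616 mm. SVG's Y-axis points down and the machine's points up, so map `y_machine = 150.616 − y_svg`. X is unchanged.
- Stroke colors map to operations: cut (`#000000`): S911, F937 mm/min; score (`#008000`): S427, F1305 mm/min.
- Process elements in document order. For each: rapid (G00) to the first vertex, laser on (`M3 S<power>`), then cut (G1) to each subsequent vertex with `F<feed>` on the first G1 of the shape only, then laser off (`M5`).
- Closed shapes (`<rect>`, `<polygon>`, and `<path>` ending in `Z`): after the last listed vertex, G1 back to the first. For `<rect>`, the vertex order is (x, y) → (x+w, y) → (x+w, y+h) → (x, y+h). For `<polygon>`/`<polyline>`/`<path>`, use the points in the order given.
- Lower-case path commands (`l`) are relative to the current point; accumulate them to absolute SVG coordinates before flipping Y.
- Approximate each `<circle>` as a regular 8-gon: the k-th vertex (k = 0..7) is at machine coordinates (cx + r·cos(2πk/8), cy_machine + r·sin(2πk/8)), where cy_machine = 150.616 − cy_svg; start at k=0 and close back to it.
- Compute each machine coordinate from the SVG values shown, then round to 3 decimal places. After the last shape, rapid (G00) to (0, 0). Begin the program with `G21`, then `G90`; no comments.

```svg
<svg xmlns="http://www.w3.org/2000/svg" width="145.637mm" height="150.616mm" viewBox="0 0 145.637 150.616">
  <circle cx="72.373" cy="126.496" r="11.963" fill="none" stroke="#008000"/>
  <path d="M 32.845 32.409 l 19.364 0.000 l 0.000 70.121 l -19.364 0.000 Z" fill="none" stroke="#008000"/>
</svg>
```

G21
G90
G00 X84.336 Y24.120
M3 S427
G1 X80.832 Y32.579 F1305
G1 X72.373 Y36.083
G1 X63.914 Y32.579
G1 X60.410 Y24.120
G1 X63.914 Y15.661
G1 X72.373 Y12.157
G1 X80.832 Y15.661
G1 X84.336 Y24.120
M5
G00 X32.845 Y118.207
M3 S427
G1 X52.209 Y118.207 F1305
G1 X52.209 Y48.086
G1 X32.845 Y48.086
G1 X32.845 Y118.207
M5
G00 X0.000 Y0.000

viewBox `0 0 145.637 150.616` with mm width/height → 1 unit = 1 mm. Flip: y_m = 150.616 − y_svg.

**Shape 1** — `<circle>` circle, stroke `#008000` → score (S427, F1305). Machine vertices: (84.336,24.120) → (80.832,32.579) → (72.373,36.083) → (63.914,32.579) → (60.410,24.120) → (63.914,15.661) → (72.373,12.157) → (80.832,15.661) → (84.336,24.120). Closed: final G1 returns to the first vertex.

**Shape 2** — `<path>` rectangle, stroke `#008000` → score (S427, F1305). Machine vertices: (32.845,118.207) → (52.209,118.207) → (52.209,48.086) → (32.845,48.086) → (32.845,118.207). Closed: final G1 returns to the first vertex.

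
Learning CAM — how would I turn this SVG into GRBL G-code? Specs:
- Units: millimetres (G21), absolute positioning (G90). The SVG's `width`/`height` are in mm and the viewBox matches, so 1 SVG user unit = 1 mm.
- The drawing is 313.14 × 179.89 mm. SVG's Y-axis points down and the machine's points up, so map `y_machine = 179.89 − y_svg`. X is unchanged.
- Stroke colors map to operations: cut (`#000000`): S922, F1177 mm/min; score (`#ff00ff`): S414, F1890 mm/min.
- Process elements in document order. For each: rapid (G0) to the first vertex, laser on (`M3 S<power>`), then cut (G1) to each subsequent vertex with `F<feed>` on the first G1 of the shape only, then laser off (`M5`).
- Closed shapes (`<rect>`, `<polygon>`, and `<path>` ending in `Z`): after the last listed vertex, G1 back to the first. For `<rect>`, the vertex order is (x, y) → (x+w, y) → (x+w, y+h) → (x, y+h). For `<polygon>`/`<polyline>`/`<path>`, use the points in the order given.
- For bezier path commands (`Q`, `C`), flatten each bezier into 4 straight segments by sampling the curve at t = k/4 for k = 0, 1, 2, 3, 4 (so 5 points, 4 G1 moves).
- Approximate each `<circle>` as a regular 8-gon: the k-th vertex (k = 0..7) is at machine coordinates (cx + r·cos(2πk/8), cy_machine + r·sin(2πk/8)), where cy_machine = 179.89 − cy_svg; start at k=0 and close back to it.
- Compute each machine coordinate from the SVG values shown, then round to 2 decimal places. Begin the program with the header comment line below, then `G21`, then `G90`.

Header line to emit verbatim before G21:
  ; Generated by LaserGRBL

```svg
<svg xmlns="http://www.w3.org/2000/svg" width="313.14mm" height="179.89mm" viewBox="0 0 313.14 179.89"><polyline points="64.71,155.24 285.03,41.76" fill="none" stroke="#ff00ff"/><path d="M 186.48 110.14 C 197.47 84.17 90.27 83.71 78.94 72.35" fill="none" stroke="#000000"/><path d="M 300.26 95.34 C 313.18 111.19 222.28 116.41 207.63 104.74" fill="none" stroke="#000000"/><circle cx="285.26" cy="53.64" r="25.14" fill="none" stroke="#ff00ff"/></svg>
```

Since the viewBox matches the mm dimensions, user units are millimetres directly. The only transform is the Y-flip y_m = 179.89 − y_svg.

Shape 1 is a line segment drawn with `<polyline>`. Its stroke #ff00ff means score at S414, F1890. After flipping Y the toolpath is (64.71,24.65) → (285.03,138.13).

Shape 2 is a cubic bezier drawn with `<path>`. Its stroke #000000 means cut at S922, F1177. After flipping Y the toolpath is (186.48,69.75) → (175.91,85.01) → (141.08,94.12) → (102.07,100.49) → (78.94,107.54).

Shape 3 is a cubic bezier drawn with `<path>`. Its stroke #000000 means cut at S922, F1177. After flipping Y the toolpath is (300.26,84.55) → (293.30,74.75) → (264.28,69.53) → (230.10,69.47) → (207.63,75.15).

Shape 4 is a circle drawn with `<circle>`. Its stroke #ff00ff means score at S414, F1890. After flipping Y the toolpath is (310.40,126.25) → (303.04,144.03) → (285.26,151.39) → (267.48,144.03) → (260.12,126.25) → (267.48,108.47) → (285.26,101.11) → (303.04,108.47) → (310.40,126.25), returning to the start.

; Generated by LaserGRBL
G21
G90
G0 X64.71 Y24.65
M3 S414
G1 X285.03 Y138.13 F1890
M5
G0 X186.48 Y69.75
M3 S922
G1 X175.91 Y85.01 F1177
G1 X141.08 Y94.12
G1 X102.07 Y100.49
G1 X78.94 Y107.54
M5
G0 X300.26 Y84.55
M3 S922
G1 X293.30 Y74.75 F1177
G1 X264.28 Y69.53
G1 X230.10 Y69.47
G1 X207.63 Y75.15
M5
G0 X310.40 Y126.25
M3 S414
G1 X303.04 Y144.03 F1890
G1 X285.26 Y151.39
G1 X267.48 Y144.03
G1 X260.12 Y126.25
G1 X267.48 Y108.47
G1 X285.26 Y101.11
G1 X303.04 Y108.47
G1 X310.40 Y126.25
M5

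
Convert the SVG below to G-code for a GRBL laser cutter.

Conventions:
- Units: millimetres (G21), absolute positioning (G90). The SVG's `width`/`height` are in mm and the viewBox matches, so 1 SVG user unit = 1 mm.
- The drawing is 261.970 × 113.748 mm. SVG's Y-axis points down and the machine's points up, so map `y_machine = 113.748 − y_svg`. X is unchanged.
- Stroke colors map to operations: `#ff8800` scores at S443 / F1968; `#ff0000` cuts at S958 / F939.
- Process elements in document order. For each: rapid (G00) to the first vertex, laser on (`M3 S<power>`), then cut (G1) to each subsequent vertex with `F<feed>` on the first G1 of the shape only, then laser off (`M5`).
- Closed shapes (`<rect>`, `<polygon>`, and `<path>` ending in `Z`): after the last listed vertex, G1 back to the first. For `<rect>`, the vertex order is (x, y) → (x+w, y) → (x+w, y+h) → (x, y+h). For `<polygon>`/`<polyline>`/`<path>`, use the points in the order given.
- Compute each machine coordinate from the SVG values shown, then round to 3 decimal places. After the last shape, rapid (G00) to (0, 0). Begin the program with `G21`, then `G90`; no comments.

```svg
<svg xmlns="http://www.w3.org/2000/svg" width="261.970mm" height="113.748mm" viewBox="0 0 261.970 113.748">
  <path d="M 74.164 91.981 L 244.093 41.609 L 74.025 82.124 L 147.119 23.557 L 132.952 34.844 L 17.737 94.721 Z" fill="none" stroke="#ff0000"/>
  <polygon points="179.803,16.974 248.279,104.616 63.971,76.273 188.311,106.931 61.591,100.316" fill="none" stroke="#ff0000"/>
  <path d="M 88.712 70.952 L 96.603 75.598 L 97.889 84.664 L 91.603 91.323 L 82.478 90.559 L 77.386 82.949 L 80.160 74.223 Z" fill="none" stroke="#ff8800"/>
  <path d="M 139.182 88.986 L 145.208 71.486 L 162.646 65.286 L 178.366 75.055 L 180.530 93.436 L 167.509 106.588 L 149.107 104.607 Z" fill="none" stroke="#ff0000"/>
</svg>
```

viewBox `0 0 261.970 113.748` with mm width/height → 1 unit = 1 mm. Flip: y_m = 113.748 − y_svg.

**Shape 1** — `<path>` closed polygon, stroke `#ff0000` → cut (S958, F939). Machine vertices: (74.164,21.767) → (244.093,72.139) → (74.025,31.624) → (147.119,90.191) → (132.952,78.904) → (17.737,19.027) → (74.164,21.767). Closed: final G1 returns to the first vertex.

**Shape 2** — `<polygon>` closed polygon, stroke `#ff0000` → cut (S958, F939). Machine vertices: (179.803,96.774) → (248.279,9.132) → (63.971,37.475) → (188.311,6.817) → (61.591,13.432) → (179.803,96.774). Closed: final G1 returns to the first vertex.

**Shape 3** — `<path>` regular polygon, stroke `#ff8800` → score (S443, F1968). Machine vertices: (88.712,42.796) → (96.603,38.150) → (97.889,29.084) → (91.603,22.425) → (82.478,23.189) → (77.386,30.799) → (80.160,39.525) → (88.712,42.796). Closed: final G1 returns to the first vertex.

**Shape 4** — `<path>` regular polygon, stroke `#ff0000` → cut (S958, F939). Machine vertices: (139.182,24.762) → (145.208,42.262) → (162.646,48.462) → (178.366,38.693) → (180.530,20.312) → (167.509,7.160) → (149.107,9.141) → (139.182,24.762). Closed: final G1 returns to the first vertex.

G21
G90
G00 X74.164 Y21.767
M3 S958
G1 X244.093 Y72.139 F939
G1 X74.025 Y31.624
G1 X147.119 Y90.191
G1 X132.952 Y78.904
G1 X17.737 Y19.027
G1 X74.164 Y21.767
M5
G00 X179.803 Y96.774
M3 S958
G1 X248.279 Y9.132 F939
G1 X63.971 Y37.475
G1 X188.311 Y6.817
G1 X61.591 Y13.432
G1 X179.803 Y96.774
M5
G00 X88.712 Y42.796
M3 S443
G1 X96.603 Y38.150 F1968
G1 X97.889 Y29.084
G1 X91.603 Y22.425
G1 X82.478 Y23.189
G1 X77.386 Y30.799
G1 X80.160 Y39.525
G1 X88.712 Y42.796
M5
G00 X139.182 Y24.762
M3 S958
G1 X145.208 Y42.262 F939
G1 X162.646 Y48.462
G1 X178.366 Y38.693
G1 X180.530 Y20.312
G1 X167.509 Y7.160
G1 X149.107 Y9.141
G1 X139.182 Y24.762
M5
G00 X0.000 Y0.000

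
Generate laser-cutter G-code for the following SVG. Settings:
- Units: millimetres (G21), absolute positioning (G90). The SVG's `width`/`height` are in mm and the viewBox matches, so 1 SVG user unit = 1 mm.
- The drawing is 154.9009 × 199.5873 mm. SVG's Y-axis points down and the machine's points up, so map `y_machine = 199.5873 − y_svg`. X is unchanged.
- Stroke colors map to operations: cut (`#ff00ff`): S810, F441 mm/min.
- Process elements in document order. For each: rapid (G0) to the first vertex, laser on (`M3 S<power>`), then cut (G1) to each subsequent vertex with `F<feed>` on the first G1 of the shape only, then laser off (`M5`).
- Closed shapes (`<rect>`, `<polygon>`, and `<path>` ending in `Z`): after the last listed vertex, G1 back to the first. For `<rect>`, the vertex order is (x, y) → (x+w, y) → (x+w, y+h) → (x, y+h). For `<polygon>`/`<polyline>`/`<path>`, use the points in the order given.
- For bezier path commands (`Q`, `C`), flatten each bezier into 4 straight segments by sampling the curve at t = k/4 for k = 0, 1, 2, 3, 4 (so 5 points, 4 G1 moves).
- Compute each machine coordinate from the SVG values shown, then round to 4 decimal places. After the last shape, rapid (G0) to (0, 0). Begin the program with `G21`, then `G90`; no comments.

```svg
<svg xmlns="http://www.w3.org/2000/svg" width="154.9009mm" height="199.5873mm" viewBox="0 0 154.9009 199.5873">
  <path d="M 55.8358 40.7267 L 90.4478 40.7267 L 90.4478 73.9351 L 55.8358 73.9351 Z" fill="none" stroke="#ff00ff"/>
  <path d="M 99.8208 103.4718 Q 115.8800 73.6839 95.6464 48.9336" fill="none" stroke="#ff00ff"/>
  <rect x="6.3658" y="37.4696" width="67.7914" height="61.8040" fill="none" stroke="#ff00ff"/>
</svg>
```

1 u = 1 mm; y_m = 199.5873 − y.

[1] `<path>` rectangle, #ff00ff→cut S810 F441: (55.8358,158.8606) → (90.4478,158.8606) → (90.4478,125.6522) → (55.8358,125.6522) → (55.8358,158.8606) (closed)

[2] `<path>` quadratic bezier, #ff00ff→cut S810 F441: (99.8208,96.1155) → (105.5821,110.6946) → (106.8068,124.6440) → (103.4949,137.9637) → (95.6464,150.6537)

[3] `<rect>` rectangle, #ff00ff→cut S810 F441: (6.3658,162.1177) → (74.1572,162.1177) → (74.1572,100.3137) → (6.3658,100.3137) → (6.3658,162.1177) (closed)

G21
G90
G0 X55.8358 Y158.8606
M3 S810
G1 X90.4478 Y158.8606 F441
G1 X90.4478 Y125.6522
G1 X55.8358 Y125.6522
G1 X55.8358 Y158.8606
M5
G0 X99.8208 Y96.1155
M3 S810
G1 X105.5821 Y110.6946 F441
G1 X106.8068 Y124.6440
G1 X103.4949 Y137.9637
G1 X95.6464 Y150.6537
M5
G0 X6.3658 Y162.1177
M3 S810
G1 X74.1572 Y162.1177 F441
G1 X74.1572 Y100.3137
G1 X6.3658 Y100.3137
G1 X6.3658 Y162.1177
M5
G0 X0.0000 Y0.0000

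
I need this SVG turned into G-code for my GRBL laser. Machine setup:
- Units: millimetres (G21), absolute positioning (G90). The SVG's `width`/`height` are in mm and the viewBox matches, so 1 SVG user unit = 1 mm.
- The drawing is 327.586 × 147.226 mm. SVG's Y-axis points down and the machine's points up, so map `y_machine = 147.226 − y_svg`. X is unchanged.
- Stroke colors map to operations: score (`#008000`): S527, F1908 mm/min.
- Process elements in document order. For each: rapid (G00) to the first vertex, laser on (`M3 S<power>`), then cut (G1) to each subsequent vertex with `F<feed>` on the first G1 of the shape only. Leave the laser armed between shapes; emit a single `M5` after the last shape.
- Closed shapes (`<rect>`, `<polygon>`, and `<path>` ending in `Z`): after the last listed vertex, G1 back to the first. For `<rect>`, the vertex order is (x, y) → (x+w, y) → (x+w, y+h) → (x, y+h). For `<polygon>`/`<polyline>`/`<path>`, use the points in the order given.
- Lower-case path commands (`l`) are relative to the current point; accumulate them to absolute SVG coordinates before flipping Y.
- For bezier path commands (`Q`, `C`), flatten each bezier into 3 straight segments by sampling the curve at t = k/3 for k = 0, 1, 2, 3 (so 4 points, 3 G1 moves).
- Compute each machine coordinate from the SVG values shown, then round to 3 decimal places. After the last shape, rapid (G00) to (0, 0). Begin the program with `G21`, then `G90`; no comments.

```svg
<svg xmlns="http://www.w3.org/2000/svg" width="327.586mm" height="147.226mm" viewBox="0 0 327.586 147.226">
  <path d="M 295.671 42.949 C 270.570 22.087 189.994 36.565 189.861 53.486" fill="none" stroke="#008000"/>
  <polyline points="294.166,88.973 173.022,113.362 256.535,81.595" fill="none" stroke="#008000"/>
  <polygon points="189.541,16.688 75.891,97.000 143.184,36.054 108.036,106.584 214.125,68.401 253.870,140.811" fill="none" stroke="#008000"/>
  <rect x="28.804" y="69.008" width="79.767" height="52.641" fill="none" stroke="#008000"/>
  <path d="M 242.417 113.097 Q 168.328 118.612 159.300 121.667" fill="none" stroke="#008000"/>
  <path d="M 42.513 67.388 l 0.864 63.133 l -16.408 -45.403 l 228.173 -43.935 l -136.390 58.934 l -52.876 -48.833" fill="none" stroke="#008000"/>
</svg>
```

viewBox `0 0 327.586 147.226` with mm width/height → 1 unit = 1 mm. Flip: y_m = 147.226 − y_svg.

**Shape 1** — `<path>` cubic bezier, stroke `#008000` → score (S527, F1908). Control points (SVG): P0=(295.671,42.949), P1=(270.570,22.087), P2=(189.994,36.565), P3=(189.861,53.486); sampled at t=k/3. Machine vertices: (295.671,104.277) → (257.112,114.577) → (211.774,108.628) → (189.861,93.740). Open path.

**Shape 2** — `<polyline>` open polyline, stroke `#008000` → score (S527, F1908). Machine vertices: (294.166,58.253) → (173.022,33.864) → (256.535,65.631). Open path.

**Shape 3** — `<polygon>` closed polygon, stroke `#008000` → score (S527, F1908). Machine vertices: (189.541,130.538) → (75.891,50.226) → (143.184,111.172) → (108.036,40.642) → (214.125,78.825) → (253.870,6.415) → (189.541,130.538). Closed: final G1 returns to the first vertex.

**Shape 4** — `<rect>` rectangle, stroke `#008000` → score (S527, F1908). Machine vertices: (28.804,78.218) → (108.571,78.218) → (108.571,25.577) → (28.804,25.577) → (28.804,78.218). Closed: final G1 returns to the first vertex.

**Shape 5** — `<path>` quadratic bezier, stroke `#008000` → score (S527, F1908). Control points (SVG): P0=(242.417,113.097), P1=(168.328,118.612), P2=(159.300,121.667); sampled at t=k/3. Machine vertices: (242.417,34.129) → (200.253,30.726) → (172.548,27.869) → (159.300,25.559). Open path.

**Shape 6** — `<path>` open polyline, stroke `#008000` → score (S527, F1908). Machine vertices: (42.513,79.838) → (43.377,16.705) → (26.969,62.108) → (255.142,106.043) → (118.752,47.109) → (65.876,95.942). Open path.

G21
G90
G00 X295.671 Y104.277
M3 S527
G1 X257.112 Y114.577 F1908
G1 X211.774 Y108.628
G1 X189.861 Y93.740
G00 X294.166 Y58.253
M3 S527
G1 X173.022 Y33.864 F1908
G1 X256.535 Y65.631
G00 X189.541 Y130.538
M3 S527
G1 X75.891 Y50.226 F1908
G1 X143.184 Y111.172
G1 X108.036 Y40.642
G1 X214.125 Y78.825
G1 X253.870 Y6.415
G1 X189.541 Y130.538
G00 X28.804 Y78.218
M3 S527
G1 X108.571 Y78.218 F1908
G1 X108.571 Y25.577
G1 X28.804 Y25.577
G1 X28.804 Y78.218
G00 X242.417 Y34.129
M3 S527
G1 X200.253 Y30.726 F1908
G1 X172.548 Y27.869
G1 X159.300 Y25.559
G00 X42.513 Y79.838
M3 S527
G1 X43.377 Y16.705 F1908
G1 X26.969 Y62.108
G1 X255.142 Y106.043
G1 X118.752 Y47.109
G1 X65.876 Y95.942
M5
G00 X0.000 Y0.000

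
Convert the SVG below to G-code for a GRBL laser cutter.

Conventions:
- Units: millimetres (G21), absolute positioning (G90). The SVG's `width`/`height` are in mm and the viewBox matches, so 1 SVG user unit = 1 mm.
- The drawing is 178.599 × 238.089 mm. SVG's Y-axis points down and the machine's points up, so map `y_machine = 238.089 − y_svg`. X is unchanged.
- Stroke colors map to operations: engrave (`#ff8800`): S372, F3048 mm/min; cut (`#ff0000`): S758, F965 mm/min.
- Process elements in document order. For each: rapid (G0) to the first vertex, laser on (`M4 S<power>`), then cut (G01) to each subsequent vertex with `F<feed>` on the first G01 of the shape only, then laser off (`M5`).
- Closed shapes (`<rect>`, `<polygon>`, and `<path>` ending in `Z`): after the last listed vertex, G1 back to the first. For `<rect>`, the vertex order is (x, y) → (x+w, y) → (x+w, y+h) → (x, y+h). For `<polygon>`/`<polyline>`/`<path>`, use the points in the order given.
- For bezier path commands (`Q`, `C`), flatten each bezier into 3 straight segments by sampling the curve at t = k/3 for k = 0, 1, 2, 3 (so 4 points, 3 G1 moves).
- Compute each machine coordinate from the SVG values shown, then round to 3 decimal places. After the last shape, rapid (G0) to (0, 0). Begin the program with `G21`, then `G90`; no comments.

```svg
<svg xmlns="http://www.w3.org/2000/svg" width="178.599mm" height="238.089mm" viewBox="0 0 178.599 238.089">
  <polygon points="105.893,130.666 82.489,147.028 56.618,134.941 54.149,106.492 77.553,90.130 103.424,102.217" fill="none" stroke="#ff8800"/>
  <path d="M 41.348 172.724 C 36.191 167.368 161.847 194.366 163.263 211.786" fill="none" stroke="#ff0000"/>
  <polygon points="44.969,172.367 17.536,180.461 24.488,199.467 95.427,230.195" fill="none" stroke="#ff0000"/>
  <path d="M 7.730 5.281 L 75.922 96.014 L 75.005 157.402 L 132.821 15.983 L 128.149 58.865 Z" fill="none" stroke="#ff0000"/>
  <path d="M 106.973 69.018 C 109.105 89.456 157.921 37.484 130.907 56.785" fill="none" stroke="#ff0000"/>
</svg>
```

G21
G90
G0 X105.893 Y107.423
M4 S372
G01 X82.489 Y91.061 F3048
G01 X56.618 Y103.148
G01 X54.149 Y131.597
G01 X77.553 Y147.959
G01 X103.424 Y135.872
G01 X105.893 Y107.423
M5
G0 X41.348 Y65.365
M4 S758
G01 X70.349 Y61.489 F965
G01 X129.880 Y45.363
G01 X163.263 Y26.303
M5
G0 X44.969 Y65.722
M4 S758
G01 X17.536 Y57.628 F965
G01 X24.488 Y38.622
G01 X95.427 Y7.894
G01 X44.969 Y65.722
M5
G0 X7.730 Y232.808
M4 S758
G01 X75.922 Y142.075 F965
G01 X75.005 Y80.687
G01 X132.821 Y222.106
G01 X128.149 Y179.224
G01 X7.730 Y232.808
M5
G0 X106.973 Y169.071
M4 S758
G01 X120.129 Y167.448 F965
G01 X137.182 Y182.169
G01 X130.907 Y181.304
M5
G0 X0.000 Y0.000

viewBox `0 0 178.599 238.089` with mm width/height → 1 unit = 1 mm. Flip: y_m = 238.089 − y_svg.

**Shape 1** — `<polygon>` regular polygon, stroke `#ff8800` → engrave (S372, F3048). Machine vertices: (105.893,107.423) → (82.489,91.061) → (56.618,103.148) → (54.149,131.597) → (77.553,147.959) → (103.424,135.872) → (105.893,107.423). Closed: final G1 returns to the first vertex.

**Shape 2** — `<path>` cubic bezier, stroke `#ff0000` → cut (S758, F965). Control points (SVG): P0=(41.348,172.724), P1=(36.191,167.368), P2=(161.847,194.366), P3=(163.263,211.786); sampled at t=k/3. Machine vertices: (41.348,65.365) → (70.349,61.489) → (129.880,45.363) → (163.263,26.303). Open path.

**Shape 3** — `<polygon>` closed polygon, stroke `#ff0000` → cut (S758, F965). Machine vertices: (44.969,65.722) → (17.536,57.628) → (24.488,38.622) → (95.427,7.894) → (44.969,65.722). Closed: final G1 returns to the first vertex.

**Shape 4** — `<path>` closed polygon, stroke `#ff0000` → cut (S758, F965). Machine vertices: (7.730,232.808) → (75.922,142.075) → (75.005,80.687) → (132.821,222.106) → (128.149,179.224) → (7.730,232.808). Closed: final G1 returns to the first vertex.

**Shape 5** — `<path>` cubic bezier, stroke `#ff0000` → cut (S758, F965). Control points (SVG): P0=(106.973,69.018), P1=(109.105,89.456), P2=(157.921,37.484), P3=(130.907,56.785); sampled at t=k/3. Machine vertices: (106.973,169.071) → (120.129,167.448) → (137.182,182.169) → (130.907,181.304). Open path.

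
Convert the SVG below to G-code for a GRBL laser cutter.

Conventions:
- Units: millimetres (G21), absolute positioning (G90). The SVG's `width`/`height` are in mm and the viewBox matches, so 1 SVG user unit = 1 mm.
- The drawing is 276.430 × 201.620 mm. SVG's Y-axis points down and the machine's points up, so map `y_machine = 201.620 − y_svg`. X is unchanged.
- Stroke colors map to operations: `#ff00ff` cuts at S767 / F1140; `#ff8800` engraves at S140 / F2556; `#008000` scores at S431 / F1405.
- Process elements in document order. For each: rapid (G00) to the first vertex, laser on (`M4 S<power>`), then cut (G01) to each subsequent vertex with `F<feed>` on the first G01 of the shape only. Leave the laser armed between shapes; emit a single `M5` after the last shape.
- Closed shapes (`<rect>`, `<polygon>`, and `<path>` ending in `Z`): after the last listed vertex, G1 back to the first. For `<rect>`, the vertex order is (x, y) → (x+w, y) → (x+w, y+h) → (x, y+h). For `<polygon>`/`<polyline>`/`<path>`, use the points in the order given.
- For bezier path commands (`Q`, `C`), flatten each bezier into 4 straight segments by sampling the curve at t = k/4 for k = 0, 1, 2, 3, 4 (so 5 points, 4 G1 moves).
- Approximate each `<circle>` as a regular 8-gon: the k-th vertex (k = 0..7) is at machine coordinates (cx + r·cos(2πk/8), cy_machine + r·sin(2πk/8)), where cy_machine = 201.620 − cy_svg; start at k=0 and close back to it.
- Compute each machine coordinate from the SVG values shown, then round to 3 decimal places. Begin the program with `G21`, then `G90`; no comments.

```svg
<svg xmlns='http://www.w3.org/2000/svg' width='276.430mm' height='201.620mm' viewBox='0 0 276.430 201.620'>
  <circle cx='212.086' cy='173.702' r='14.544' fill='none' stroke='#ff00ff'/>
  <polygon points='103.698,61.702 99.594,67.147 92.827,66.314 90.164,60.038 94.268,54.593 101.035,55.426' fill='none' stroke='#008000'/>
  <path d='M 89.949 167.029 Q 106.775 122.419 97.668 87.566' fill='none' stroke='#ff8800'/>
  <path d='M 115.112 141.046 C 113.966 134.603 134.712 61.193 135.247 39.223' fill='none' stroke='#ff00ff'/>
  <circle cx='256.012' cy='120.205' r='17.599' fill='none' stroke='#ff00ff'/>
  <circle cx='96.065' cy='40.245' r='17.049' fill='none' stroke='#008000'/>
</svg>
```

Since the viewBox matches the mm dimensions, user units are millimetres directly. The only transform is the Y-flip y_m = 201.620 − y_svg.

Shape 1 is a circle drawn with `<circle>`. Its stroke #ff00ff means cut at S767, F1140. After flipping Y the toolpath is (226.630,27.918) → (222.370,38.202) → (212.086,42.462) → (201.802,38.202) → (197.542,27.918) → (201.802,17.634) → (212.086,13.374) → (222.370,17.634) → (226.630,27.918), returning to the start.

Shape 2 is a regular polygon drawn with `<polygon>`. Its stroke #008000 means score at S431, F1405. After flipping Y the toolpath is (103.698,139.918) → (99.594,134.473) → (92.827,135.306) → (90.164,141.582) → (94.268,147.027) → (101.035,146.194) → (103.698,139.918), returning to the start.

Shape 3 is a quadratic bezier drawn with `<path>`. Its stroke #ff8800 means engrave at S140, F2556. After flipping Y the toolpath is (89.949,34.591) → (96.741,56.286) → (100.292,76.762) → (100.601,96.018) → (97.668,114.054).

Shape 4 is a cubic bezier drawn with `<path>`. Its stroke #ff00ff means cut at S767, F1140. After flipping Y the toolpath is (115.112,60.574) → (117.699,76.112) → (124.549,105.663) → (131.714,138.125) → (135.247,162.397).

Shape 5 is a circle drawn with `<circle>`. Its stroke #ff00ff means cut at S767, F1140. After flipping Y the toolpath is (273.611,81.415) → (268.456,93.859) → (256.012,99.014) → (243.568,93.859) → (238.413,81.415) → (243.568,68.971) → (256.012,63.816) → (268.456,68.971) → (273.611,81.415), returning to the start.

Shape 6 is a circle drawn with `<circle>`. Its stroke #008000 means score at S431, F1405. After flipping Y the toolpath is (113.114,161.375) → (108.120,173.430) → (96.065,178.424) → (84.010,173.430) → (79.016,161.375) → (84.010,149.320) → (96.065,144.326) → (108.120,149.320) → (113.114,161.375), returning to the start.

G21
G90
G00 X226.630 Y27.918
M4 S767
G01 X222.370 Y38.202 F1140
G01 X212.086 Y42.462
G01 X201.802 Y38.202
G01 X197.542 Y27.918
G01 X201.802 Y17.634
G01 X212.086 Y13.374
G01 X222.370 Y17.634
G01 X226.630 Y27.918
G00 X103.698 Y139.918
M4 S431
G01 X99.594 Y134.473 F1405
G01 X92.827 Y135.306
G01 X90.164 Y141.582
G01 X94.268 Y147.027
G01 X101.035 Y146.194
G01 X103.698 Y139.918
G00 X89.949 Y34.591
M4 S140
G01 X96.741 Y56.286 F2556
G01 X100.292 Y76.762
G01 X100.601 Y96.018
G01 X97.668 Y114.054
G00 X115.112 Y60.574
M4 S767
G01 X117.699 Y76.112 F1140
G01 X124.549 Y105.663
G01 X131.714 Y138.125
G01 X135.247 Y162.397
G00 X273.611 Y81.415
M4 S767
G01 X268.456 Y93.859 F1140
G01 X256.012 Y99.014
G01 X243.568 Y93.859
G01 X238.413 Y81.415
G01 X243.568 Y68.971
G01 X256.012 Y63.816
G01 X268.456 Y68.971
G01 X273.611 Y81.415
G00 X113.114 Y161.375
M4 S431
G01 X108.120 Y173.430 F1405
G01 X96.065 Y178.424
G01 X84.010 Y173.430
G01 X79.016 Y161.375
G01 X84.010 Y149.320
G01 X96.065 Y144.326
G01 X108.120 Y149.320
G01 X113.114 Y161.375
M5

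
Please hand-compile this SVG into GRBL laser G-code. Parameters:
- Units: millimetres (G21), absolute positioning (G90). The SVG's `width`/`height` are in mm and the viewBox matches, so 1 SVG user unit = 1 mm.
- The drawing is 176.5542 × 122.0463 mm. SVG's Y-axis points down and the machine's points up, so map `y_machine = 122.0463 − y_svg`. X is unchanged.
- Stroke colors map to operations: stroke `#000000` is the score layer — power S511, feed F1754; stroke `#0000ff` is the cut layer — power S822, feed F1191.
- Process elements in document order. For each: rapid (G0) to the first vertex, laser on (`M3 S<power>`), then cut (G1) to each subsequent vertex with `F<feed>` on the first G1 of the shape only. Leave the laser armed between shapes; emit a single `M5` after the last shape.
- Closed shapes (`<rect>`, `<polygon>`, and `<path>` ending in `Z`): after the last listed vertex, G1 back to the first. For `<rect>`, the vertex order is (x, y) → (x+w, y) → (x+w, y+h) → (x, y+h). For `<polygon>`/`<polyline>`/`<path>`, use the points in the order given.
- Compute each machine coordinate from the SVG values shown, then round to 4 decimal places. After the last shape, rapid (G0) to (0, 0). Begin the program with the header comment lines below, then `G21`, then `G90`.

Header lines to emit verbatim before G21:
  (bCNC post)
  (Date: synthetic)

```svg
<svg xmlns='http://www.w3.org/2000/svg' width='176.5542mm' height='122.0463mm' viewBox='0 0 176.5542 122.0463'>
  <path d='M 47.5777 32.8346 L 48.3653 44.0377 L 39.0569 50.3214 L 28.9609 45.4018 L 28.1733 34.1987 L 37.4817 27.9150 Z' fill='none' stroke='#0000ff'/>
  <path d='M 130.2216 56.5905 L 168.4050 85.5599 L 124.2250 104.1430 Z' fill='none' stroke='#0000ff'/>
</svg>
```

(bCNC post)
(Date: synthetic)
G21
G90
G0 X47.5777 Y89.2117
M3 S822
G1 X48.3653 Y78.0086 F1191
G1 X39.0569 Y71.7249
G1 X28.9609 Y76.6445
G1 X28.1733 Y87.8476
G1 X37.4817 Y94.1313
G1 X47.5777 Y89.2117
G0 X130.2216 Y65.4558
M3 S822
G1 X168.4050 Y36.4864 F1191
G1 X124.2250 Y17.9033
G1 X130.2216 Y65.4558
M5
G0 X0.0000 Y0.0000

Since the viewBox matches the mm dimensions, user units are millimetres directly. The only transform is the Y-flip y_m = 122.0463 − y_svg.

Shape 1 is a regular polygon drawn with `<path>`. Its stroke #0000ff means cut at S822, F1191. After flipping Y the toolpath is (47.5777,89.2117) → (48.3653,78.0086) → (39.0569,71.7249) → (28.9609,76.6445) → (28.1733,87.8476) → (37.4817,94.1313) → (47.5777,89.2117), returning to the start.

Shape 2 is a regular polygon drawn with `<path>`. Its stroke #0000ff means cut at S822, F1191. After flipping Y the toolpath is (130.2216,65.4558) → (168.4050,36.4864) → (124.2250,17.9033) → (130.2216,65.4558), returning to the start.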